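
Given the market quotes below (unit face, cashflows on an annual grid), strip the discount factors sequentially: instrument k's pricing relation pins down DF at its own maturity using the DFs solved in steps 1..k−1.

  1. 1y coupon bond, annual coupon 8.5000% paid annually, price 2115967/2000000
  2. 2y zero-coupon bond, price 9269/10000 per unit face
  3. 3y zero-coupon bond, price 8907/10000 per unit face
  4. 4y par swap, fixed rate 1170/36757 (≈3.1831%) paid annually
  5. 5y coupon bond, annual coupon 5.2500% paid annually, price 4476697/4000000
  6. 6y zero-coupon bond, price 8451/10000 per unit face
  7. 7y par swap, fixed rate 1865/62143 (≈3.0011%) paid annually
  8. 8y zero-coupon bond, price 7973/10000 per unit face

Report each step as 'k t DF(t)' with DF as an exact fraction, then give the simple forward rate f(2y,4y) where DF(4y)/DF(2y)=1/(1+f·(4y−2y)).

1 1 9751/10000
2 2 9269/10000
3 3 8907/10000
4 4 883/1000
5 5 22/25
6 6 8451/10000
7 7 1627/2000
8 8 7973/10000
f(2y,4y) = ((9269/10000)/(883/1000) − 1)/(2) = 439/17660 ≈ 2.4858%

step 1 [1y] bond c/1=17/200: DF=(2115967/2000000 − 17/200·(0))/(1+17/200) = 9751/10000 ≈ 0.975100
step 2 [2y] zero: DF = P = 9269/10000 ≈ 0.926900
step 3 [3y] zero: DF = P = 8907/10000 ≈ 0.890700
step 4 [4y] swap r/1=1170/36757: DF=(1 − 1170/36757·(0.975100+0.926900+0.890700))/(1+1170/36757) = 883/1000 ≈ 0.883000
step 5 [5y] bond c/1=21/400: DF=(4476697/4000000 − 21/400·(0.975100+0.926900+0.890700+0.883000))/(1+21/400) = 22/25 ≈ 0.880000
step 6 [6y] zero: DF = P = 8451/10000 ≈ 0.845100
step 7 [7y] swap r/1=1865/62143: DF=(1 − 1865/62143·(0.975100+0.926900+0.890700+0.883000+0.880000+0.845100))/(1+1865/62143) = 1627/2000 ≈ 0.813500
step 8 [8y] zero: DF = P = 7973/10000 ≈ 0.797300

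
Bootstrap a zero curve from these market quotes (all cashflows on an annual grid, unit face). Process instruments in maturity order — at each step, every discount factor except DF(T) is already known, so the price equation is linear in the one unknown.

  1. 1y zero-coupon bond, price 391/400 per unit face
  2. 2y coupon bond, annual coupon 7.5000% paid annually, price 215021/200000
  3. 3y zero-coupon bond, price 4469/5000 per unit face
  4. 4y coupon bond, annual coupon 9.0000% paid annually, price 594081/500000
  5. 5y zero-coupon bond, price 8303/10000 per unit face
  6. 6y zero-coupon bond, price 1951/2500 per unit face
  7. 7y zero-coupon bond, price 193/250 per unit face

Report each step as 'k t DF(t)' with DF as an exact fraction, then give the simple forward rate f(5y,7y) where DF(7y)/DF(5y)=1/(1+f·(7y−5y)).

1 1 391/400
2 2 9319/10000
3 3 4469/5000
4 4 4293/5000
5 5 8303/10000
6 6 1951/2500
7 7 193/250
f(5y,7y) = ((8303/10000)/(193/250) − 1)/(2) = 583/15440 ≈ 3.7759%

step 1 [1y] zero: DF = P = 391/400 ≈ 0.977500
step 2 [2y] bond c/1=3/40: DF=(215021/200000 − 3/40·(0.977500))/(1+3/40) = 9319/10000 ≈ 0.931900
step 3 [3y] zero: DF = P = 4469/5000 ≈ 0.893800
step 4 [4y] bond c/1=9/100: DF=(594081/500000 − 9/100·(0.977500+0.931900+0.893800))/(1+9/100) = 4293/5000 ≈ 0.858600
step 5 [5y] zero: DF = P = 8303/10000 ≈ 0.830300
step 6 [6y] zero: DF = P = 1951/2500 ≈ 0.780400
step 7 [7y] zero: DF = P = 193/250 ≈ 0.772000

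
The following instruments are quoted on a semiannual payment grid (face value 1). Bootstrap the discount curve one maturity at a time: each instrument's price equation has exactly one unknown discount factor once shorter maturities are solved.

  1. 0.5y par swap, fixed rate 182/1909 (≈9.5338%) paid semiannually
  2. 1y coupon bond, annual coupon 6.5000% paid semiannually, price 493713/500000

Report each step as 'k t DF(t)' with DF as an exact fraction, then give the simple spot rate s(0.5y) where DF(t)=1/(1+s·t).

step 1 [0.5y] swap r/2=91/1909: DF=(1 − 91/1909·(0))/(1+91/1909) = 1909/2000 ≈ 0.954500
step 2 [1y] bond c/2=13/400: DF=(493713/500000 − 13/400·(0.954500))/(1+13/400) = 9263/10000 ≈ 0.926300

1 1/2 1909/2000
2 1 9263/10000
s(0.5y) = (1/(1909/2000) − 1)/(1/2) = 182/1909 ≈ 9.5338%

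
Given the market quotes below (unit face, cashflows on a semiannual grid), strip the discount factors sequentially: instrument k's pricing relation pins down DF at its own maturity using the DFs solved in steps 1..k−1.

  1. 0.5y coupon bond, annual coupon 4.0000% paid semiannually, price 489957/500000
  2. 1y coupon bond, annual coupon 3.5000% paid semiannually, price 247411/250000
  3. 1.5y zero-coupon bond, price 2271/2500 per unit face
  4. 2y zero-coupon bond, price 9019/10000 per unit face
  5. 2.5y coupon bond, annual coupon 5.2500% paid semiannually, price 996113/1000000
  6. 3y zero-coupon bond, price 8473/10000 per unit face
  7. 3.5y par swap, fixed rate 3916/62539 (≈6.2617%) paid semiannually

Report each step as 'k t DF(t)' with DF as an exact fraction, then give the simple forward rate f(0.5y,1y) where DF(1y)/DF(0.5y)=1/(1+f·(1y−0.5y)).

1 1/2 9607/10000
2 1 9561/10000
3 3/2 2271/2500
4 2 9019/10000
5 5/2 8753/10000
6 3 8473/10000
7 7/2 4021/5000
f(0.5y,1y) = ((9607/10000)/(9561/10000) − 1)/(1/2) = 92/9561 ≈ 0.9622%

step 1 [0.5y] bond c/2=1/50: DF=(489957/500000 − 1/50·(0))/(1+1/50) = 9607/10000 ≈ 0.960700
step 2 [1y] bond c/2=7/400: DF=(247411/250000 − 7/400·(0.960700))/(1+7/400) = 9561/10000 ≈ 0.956100
step 3 [1.5y] zero: DF = P = 2271/2500 ≈ 0.908400
step 4 [2y] zero: DF = P = 9019/10000 ≈ 0.901900
step 5 [2.5y] bond c/2=21/800: DF=(996113/1000000 − 21/800·(0.960700+0.956100+0.908400+0.901900))/(1+21/800) = 8753/10000 ≈ 0.875300
step 6 [3y] zero: DF = P = 8473/10000 ≈ 0.847300
step 7 [3.5y] swap r/2=1958/62539: DF=(1 − 1958/62539·(0.960700+0.956100+0.908400+0.901900+0.875300+0.847300))/(1+1958/62539) = 4021/5000 ≈ 0.804200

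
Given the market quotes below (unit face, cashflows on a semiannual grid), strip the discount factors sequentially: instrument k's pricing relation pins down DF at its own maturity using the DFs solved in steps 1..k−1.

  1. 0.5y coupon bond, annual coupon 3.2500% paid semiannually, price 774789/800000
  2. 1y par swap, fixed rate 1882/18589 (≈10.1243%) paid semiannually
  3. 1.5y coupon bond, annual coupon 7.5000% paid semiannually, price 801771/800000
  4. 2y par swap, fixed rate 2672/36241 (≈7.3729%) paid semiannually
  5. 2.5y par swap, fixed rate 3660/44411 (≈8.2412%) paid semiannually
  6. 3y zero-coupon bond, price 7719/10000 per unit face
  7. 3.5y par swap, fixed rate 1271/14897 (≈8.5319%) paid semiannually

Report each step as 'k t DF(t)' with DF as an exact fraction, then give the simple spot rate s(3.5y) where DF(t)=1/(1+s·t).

step 1 [0.5y] bond c/2=13/800: DF=(774789/800000 − 13/800·(0))/(1+13/800) = 953/1000 ≈ 0.953000
step 2 [1y] swap r/2=941/18589: DF=(1 − 941/18589·(0.953000))/(1+941/18589) = 9059/10000 ≈ 0.905900
step 3 [1.5y] bond c/2=3/80: DF=(801771/800000 − 3/80·(0.953000+0.905900))/(1+3/80) = 2247/2500 ≈ 0.898800
step 4 [2y] swap r/2=1336/36241: DF=(1 − 1336/36241·(0.953000+0.905900+0.898800))/(1+1336/36241) = 1083/1250 ≈ 0.866400
step 5 [2.5y] swap r/2=1830/44411: DF=(1 − 1830/44411·(0.953000+0.905900+0.898800+0.866400))/(1+1830/44411) = 817/1000 ≈ 0.817000
step 6 [3y] zero: DF = P = 7719/10000 ≈ 0.771900
step 7 [3.5y] swap r/2=1271/29794: DF=(1 − 1271/29794·(0.953000+0.905900+0.898800+0.866400+0.817000+0.771900))/(1+1271/29794) = 3729/5000 ≈ 0.745800

1 1/2 953/1000
2 1 9059/10000
3 3/2 2247/2500
4 2 1083/1250
5 5/2 817/1000
6 3 7719/10000
7 7/2 3729/5000
s(3.5y) = (1/(3729/5000) − 1)/(7/2) = 2542/26103 ≈ 9.7383%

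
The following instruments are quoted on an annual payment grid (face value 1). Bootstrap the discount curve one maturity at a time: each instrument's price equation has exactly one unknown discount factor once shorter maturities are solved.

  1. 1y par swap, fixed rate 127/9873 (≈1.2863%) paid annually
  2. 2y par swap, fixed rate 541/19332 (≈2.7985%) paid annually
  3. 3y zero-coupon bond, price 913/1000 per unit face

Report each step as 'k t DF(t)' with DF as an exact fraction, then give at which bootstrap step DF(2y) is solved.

step 1 [1y] swap r/1=127/9873: DF=(1 − 127/9873·(0))/(1+127/9873) = 9873/10000 ≈ 0.987300
step 2 [2y] swap r/1=541/19332: DF=(1 − 541/19332·(0.987300))/(1+541/19332) = 9459/10000 ≈ 0.945900
step 3 [3y] zero: DF = P = 913/1000 ≈ 0.913000

1 1 9873/10000
2 2 9459/10000
3 3 913/1000
DF(2y) is solved at step 2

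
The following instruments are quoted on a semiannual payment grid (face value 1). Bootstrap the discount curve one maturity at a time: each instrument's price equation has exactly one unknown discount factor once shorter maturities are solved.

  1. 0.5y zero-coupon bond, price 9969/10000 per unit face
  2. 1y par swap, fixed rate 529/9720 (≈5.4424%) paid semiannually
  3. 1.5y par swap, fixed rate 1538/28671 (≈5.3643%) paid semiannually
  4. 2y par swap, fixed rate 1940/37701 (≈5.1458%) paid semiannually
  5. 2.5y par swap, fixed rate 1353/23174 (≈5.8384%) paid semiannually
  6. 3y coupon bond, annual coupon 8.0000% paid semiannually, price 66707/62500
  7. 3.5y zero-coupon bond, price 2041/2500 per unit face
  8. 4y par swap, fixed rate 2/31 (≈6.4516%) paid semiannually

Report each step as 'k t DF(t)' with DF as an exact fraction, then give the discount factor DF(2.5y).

1 1/2 9969/10000
2 1 9471/10000
3 3/2 9231/10000
4 2 903/1000
5 5/2 8647/10000
6 3 106/125
7 7/2 2041/2500
8 4 7719/10000
DF(2.5y) = 8647/10000 ≈ 0.864700

step 1 [0.5y] zero: DF = P = 9969/10000 ≈ 0.996900
step 2 [1y] swap r/2=529/19440: DF=(1 − 529/19440·(0.996900))/(1+529/19440) = 9471/10000 ≈ 0.947100
step 3 [1.5y] swap r/2=769/28671: DF=(1 − 769/28671·(0.996900+0.947100))/(1+769/28671) = 9231/10000 ≈ 0.923100
step 4 [2y] swap r/2=970/37701: DF=(1 − 970/37701·(0.996900+0.947100+0.923100))/(1+970/37701) = 903/1000 ≈ 0.903000
step 5 [2.5y] swap r/2=1353/46348: DF=(1 − 1353/46348·(0.996900+0.947100+0.923100+0.903000))/(1+1353/46348) = 8647/10000 ≈ 0.864700
step 6 [3y] bond c/2=1/25: DF=(66707/62500 − 1/25·(0.996900+0.947100+0.923100+0.903000+0.864700))/(1+1/25) = 106/125 ≈ 0.848000
step 7 [3.5y] zero: DF = P = 2041/2500 ≈ 0.816400
step 8 [4y] swap r/2=1/31: DF=(1 − 1/31·(0.996900+0.947100+0.923100+0.903000+0.864700+0.848000+0.816400))/(1+1/31) = 7719/10000 ≈ 0.771900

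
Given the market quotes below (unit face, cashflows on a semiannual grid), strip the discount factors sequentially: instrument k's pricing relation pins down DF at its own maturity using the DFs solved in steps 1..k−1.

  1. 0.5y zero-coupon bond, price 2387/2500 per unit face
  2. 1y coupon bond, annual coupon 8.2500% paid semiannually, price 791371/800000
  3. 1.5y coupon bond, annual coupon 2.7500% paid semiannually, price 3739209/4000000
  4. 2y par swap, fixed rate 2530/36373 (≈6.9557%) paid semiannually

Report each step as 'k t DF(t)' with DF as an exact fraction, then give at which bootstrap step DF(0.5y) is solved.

1 1/2 2387/2500
2 1 4561/5000
3 3/2 1121/1250
4 2 1747/2000
DF(0.5y) is solved at step 1

step 1 [0.5y] zero: DF = P = 2387/2500 ≈ 0.954800
step 2 [1y] bond c/2=33/800: DF=(791371/800000 − 33/800·(0.954800))/(1+33/800) = 4561/5000 ≈ 0.912200
step 3 [1.5y] bond c/2=11/800: DF=(3739209/4000000 − 11/800·(0.954800+0.912200))/(1+11/800) = 1121/1250 ≈ 0.896800
step 4 [2y] swap r/2=1265/36373: DF=(1 − 1265/36373·(0.954800+0.912200+0.896800))/(1+1265/36373) = 1747/2000 ≈ 0.873500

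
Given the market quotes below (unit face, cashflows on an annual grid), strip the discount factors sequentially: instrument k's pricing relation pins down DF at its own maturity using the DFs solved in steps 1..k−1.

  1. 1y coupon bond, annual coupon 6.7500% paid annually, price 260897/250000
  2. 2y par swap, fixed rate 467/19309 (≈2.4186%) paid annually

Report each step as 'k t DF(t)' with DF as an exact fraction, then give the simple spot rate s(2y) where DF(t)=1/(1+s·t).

step 1 [1y] bond c/1=27/400: DF=(260897/250000 − 27/400·(0))/(1+27/400) = 611/625 ≈ 0.977600
step 2 [2y] swap r/1=467/19309: DF=(1 − 467/19309·(0.977600))/(1+467/19309) = 9533/10000 ≈ 0.953300

1 1 611/625
2 2 9533/10000
s(2y) = (1/(9533/10000) − 1)/(2) = 467/19066 ≈ 2.4494%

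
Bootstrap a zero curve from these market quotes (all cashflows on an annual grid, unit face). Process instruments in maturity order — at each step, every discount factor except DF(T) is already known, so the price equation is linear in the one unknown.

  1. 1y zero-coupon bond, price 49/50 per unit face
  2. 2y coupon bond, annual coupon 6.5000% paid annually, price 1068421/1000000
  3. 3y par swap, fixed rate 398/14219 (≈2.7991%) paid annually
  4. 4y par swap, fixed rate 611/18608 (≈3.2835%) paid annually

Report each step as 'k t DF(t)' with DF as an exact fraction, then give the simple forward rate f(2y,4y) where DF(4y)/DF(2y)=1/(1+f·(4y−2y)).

step 1 [1y] zero: DF = P = 49/50 ≈ 0.980000
step 2 [2y] bond c/1=13/200: DF=(1068421/1000000 − 13/200·(0.980000))/(1+13/200) = 4717/5000 ≈ 0.943400
step 3 [3y] swap r/1=398/14219: DF=(1 − 398/14219·(0.980000+0.943400))/(1+398/14219) = 2301/2500 ≈ 0.920400
step 4 [4y] swap r/1=611/18608: DF=(1 − 611/18608·(0.980000+0.943400+0.920400))/(1+611/18608) = 4389/5000 ≈ 0.877800

1 1 49/50
2 2 4717/5000
3 3 2301/2500
4 4 4389/5000
f(2y,4y) = ((4717/5000)/(4389/5000) − 1)/(2) = 164/4389 ≈ 3.7366%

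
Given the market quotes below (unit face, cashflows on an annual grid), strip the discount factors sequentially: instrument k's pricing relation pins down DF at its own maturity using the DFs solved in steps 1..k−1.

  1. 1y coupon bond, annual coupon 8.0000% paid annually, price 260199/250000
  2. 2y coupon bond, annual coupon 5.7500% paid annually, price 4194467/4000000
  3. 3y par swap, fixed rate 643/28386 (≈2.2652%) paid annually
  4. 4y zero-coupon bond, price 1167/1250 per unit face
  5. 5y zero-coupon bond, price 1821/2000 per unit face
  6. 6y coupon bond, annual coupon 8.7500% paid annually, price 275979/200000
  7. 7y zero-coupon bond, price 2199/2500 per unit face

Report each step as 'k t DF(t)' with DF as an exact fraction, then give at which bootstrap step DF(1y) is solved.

1 1 9637/10000
2 2 587/625
3 3 9357/10000
4 4 1167/1250
5 5 1821/2000
6 6 8921/10000
7 7 2199/2500
DF(1y) is solved at step 1

step 1 [1y] bond c/1=2/25: DF=(260199/250000 − 2/25·(0))/(1+2/25) = 9637/10000 ≈ 0.963700
step 2 [2y] bond c/1=23/400: DF=(4194467/4000000 − 23/400·(0.963700))/(1+23/400) = 587/625 ≈ 0.939200
step 3 [3y] swap r/1=643/28386: DF=(1 − 643/28386·(0.963700+0.939200))/(1+643/28386) = 9357/10000 ≈ 0.935700
step 4 [4y] zero: DF = P = 1167/1250 ≈ 0.933600
step 5 [5y] zero: DF = P = 1821/2000 ≈ 0.910500
step 6 [6y] bond c/1=7/80: DF=(275979/200000 − 7/80·(0.963700+0.939200+0.935700+0.933600+0.910500))/(1+7/80) = 8921/10000 ≈ 0.892100
step 7 [7y] zero: DF = P = 2199/2500 ≈ 0.879600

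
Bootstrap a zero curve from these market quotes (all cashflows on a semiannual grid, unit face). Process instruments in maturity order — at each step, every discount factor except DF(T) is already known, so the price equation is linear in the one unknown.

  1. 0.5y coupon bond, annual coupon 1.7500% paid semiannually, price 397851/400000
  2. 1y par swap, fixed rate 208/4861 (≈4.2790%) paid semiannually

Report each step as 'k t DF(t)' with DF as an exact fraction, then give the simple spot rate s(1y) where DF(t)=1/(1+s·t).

step 1 [0.5y] bond c/2=7/800: DF=(397851/400000 − 7/800·(0))/(1+7/800) = 493/500 ≈ 0.986000
step 2 [1y] swap r/2=104/4861: DF=(1 − 104/4861·(0.986000))/(1+104/4861) = 599/625 ≈ 0.958400

1 1/2 493/500
2 1 599/625
s(1y) = (1/(599/625) − 1)/(1) = 26/599 ≈ 4.3406%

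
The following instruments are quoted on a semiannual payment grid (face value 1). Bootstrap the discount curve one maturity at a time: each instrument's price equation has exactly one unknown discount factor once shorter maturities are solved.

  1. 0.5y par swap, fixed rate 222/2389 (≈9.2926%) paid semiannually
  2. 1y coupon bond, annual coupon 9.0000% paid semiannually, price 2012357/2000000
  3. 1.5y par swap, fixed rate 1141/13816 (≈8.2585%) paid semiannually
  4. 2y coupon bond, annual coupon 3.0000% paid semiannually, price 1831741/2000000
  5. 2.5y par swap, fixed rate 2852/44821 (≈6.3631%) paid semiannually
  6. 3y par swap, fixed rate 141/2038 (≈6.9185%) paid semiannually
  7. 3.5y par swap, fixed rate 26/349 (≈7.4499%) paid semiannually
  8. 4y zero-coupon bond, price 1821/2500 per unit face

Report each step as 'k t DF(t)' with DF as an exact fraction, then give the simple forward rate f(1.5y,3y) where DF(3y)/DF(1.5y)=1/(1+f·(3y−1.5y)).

1 1/2 2389/2500
2 1 9217/10000
3 3/2 8859/10000
4 2 1723/2000
5 5/2 4287/5000
6 3 8167/10000
7 7/2 3869/5000
8 4 1821/2500
f(1.5y,3y) = ((8859/10000)/(8167/10000) − 1)/(3/2) = 1384/24501 ≈ 5.6487%

step 1 [0.5y] swap r/2=111/2389: DF=(1 − 111/2389·(0))/(1+111/2389) = 2389/2500 ≈ 0.955600
step 2 [1y] bond c/2=9/200: DF=(2012357/2000000 − 9/200·(0.955600))/(1+9/200) = 9217/10000 ≈ 0.921700
step 3 [1.5y] swap r/2=1141/27632: DF=(1 − 1141/27632·(0.955600+0.921700))/(1+1141/27632) = 8859/10000 ≈ 0.885900
step 4 [2y] bond c/2=3/200: DF=(1831741/2000000 − 3/200·(0.955600+0.921700+0.885900))/(1+3/200) = 1723/2000 ≈ 0.861500
step 5 [2.5y] swap r/2=1426/44821: DF=(1 − 1426/44821·(0.955600+0.921700+0.885900+0.861500))/(1+1426/44821) = 4287/5000 ≈ 0.857400
step 6 [3y] swap r/2=141/4076: DF=(1 − 141/4076·(0.955600+0.921700+0.885900+0.861500+0.857400))/(1+141/4076) = 8167/10000 ≈ 0.816700
step 7 [3.5y] swap r/2=13/349: DF=(1 − 13/349·(0.955600+0.921700+0.885900+0.861500+0.857400+0.816700))/(1+13/349) = 3869/5000 ≈ 0.773800
step 8 [4y] zero: DF = P = 1821/2500 ≈ 0.728400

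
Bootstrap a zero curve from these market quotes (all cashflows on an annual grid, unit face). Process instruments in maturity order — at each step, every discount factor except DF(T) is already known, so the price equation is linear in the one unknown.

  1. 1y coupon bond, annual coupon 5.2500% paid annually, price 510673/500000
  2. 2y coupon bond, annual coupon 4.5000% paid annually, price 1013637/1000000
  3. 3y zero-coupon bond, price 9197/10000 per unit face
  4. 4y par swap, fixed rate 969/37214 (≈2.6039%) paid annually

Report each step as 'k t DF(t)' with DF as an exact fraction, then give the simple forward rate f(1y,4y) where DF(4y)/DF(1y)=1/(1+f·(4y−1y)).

step 1 [1y] bond c/1=21/400: DF=(510673/500000 − 21/400·(0))/(1+21/400) = 1213/1250 ≈ 0.970400
step 2 [2y] bond c/1=9/200: DF=(1013637/1000000 − 9/200·(0.970400))/(1+9/200) = 4641/5000 ≈ 0.928200
step 3 [3y] zero: DF = P = 9197/10000 ≈ 0.919700
step 4 [4y] swap r/1=969/37214: DF=(1 − 969/37214·(0.970400+0.928200+0.919700))/(1+969/37214) = 9031/10000 ≈ 0.903100

1 1 1213/1250
2 2 4641/5000
3 3 9197/10000
4 4 9031/10000
f(1y,4y) = ((1213/1250)/(9031/10000) − 1)/(3) = 673/27093 ≈ 2.4840%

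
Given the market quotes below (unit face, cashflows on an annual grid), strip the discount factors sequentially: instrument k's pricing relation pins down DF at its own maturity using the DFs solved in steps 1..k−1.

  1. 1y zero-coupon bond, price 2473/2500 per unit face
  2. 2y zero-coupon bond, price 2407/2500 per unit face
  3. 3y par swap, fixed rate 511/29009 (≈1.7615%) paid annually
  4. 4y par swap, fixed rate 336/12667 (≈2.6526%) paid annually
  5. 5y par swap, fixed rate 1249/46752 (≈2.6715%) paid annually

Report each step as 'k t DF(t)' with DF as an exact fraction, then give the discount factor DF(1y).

step 1 [1y] zero: DF = P = 2473/2500 ≈ 0.989200
step 2 [2y] zero: DF = P = 2407/2500 ≈ 0.962800
step 3 [3y] swap r/1=511/29009: DF=(1 − 511/29009·(0.989200+0.962800))/(1+511/29009) = 9489/10000 ≈ 0.948900
step 4 [4y] swap r/1=336/12667: DF=(1 − 336/12667·(0.989200+0.962800+0.948900))/(1+336/12667) = 562/625 ≈ 0.899200
step 5 [5y] swap r/1=1249/46752: DF=(1 − 1249/46752·(0.989200+0.962800+0.948900+0.899200))/(1+1249/46752) = 8751/10000 ≈ 0.875100

1 1 2473/2500
2 2 2407/2500
3 3 9489/10000
4 4 562/625
5 5 8751/10000
DF(1y) = 2473/2500 ≈ 0.989200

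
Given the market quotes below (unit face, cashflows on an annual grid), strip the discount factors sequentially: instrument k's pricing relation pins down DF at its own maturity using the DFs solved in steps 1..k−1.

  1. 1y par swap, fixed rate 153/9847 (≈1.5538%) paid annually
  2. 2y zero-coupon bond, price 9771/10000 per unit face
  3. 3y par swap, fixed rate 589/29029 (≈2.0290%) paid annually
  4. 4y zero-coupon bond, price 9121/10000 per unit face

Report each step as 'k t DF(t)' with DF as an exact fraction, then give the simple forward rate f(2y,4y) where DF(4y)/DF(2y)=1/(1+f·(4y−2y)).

step 1 [1y] swap r/1=153/9847: DF=(1 − 153/9847·(0))/(1+153/9847) = 9847/10000 ≈ 0.984700
step 2 [2y] zero: DF = P = 9771/10000 ≈ 0.977100
step 3 [3y] swap r/1=589/29029: DF=(1 − 589/29029·(0.984700+0.977100))/(1+589/29029) = 9411/10000 ≈ 0.941100
step 4 [4y] zero: DF = P = 9121/10000 ≈ 0.912100

1 1 9847/10000
2 2 9771/10000
3 3 9411/10000
4 4 9121/10000
f(2y,4y) = ((9771/10000)/(9121/10000) − 1)/(2) = 325/9121 ≈ 3.5632%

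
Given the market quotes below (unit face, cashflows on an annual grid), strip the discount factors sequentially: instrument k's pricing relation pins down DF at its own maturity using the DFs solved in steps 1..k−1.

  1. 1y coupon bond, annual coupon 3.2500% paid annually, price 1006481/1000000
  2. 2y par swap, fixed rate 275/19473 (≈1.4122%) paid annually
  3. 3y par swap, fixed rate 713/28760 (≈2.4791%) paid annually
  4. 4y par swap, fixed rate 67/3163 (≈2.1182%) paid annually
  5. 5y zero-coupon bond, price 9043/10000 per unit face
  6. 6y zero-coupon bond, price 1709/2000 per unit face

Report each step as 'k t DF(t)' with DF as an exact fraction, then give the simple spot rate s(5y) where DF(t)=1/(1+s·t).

step 1 [1y] bond c/1=13/400: DF=(1006481/1000000 − 13/400·(0))/(1+13/400) = 2437/2500 ≈ 0.974800
step 2 [2y] swap r/1=275/19473: DF=(1 − 275/19473·(0.974800))/(1+275/19473) = 389/400 ≈ 0.972500
step 3 [3y] swap r/1=713/28760: DF=(1 − 713/28760·(0.974800+0.972500))/(1+713/28760) = 9287/10000 ≈ 0.928700
step 4 [4y] swap r/1=67/3163: DF=(1 − 67/3163·(0.974800+0.972500+0.928700))/(1+67/3163) = 2299/2500 ≈ 0.919600
step 5 [5y] zero: DF = P = 9043/10000 ≈ 0.904300
step 6 [6y] zero: DF = P = 1709/2000 ≈ 0.854500

1 1 2437/2500
2 2 389/400
3 3 9287/10000
4 4 2299/2500
5 5 9043/10000
6 6 1709/2000
s(5y) = (1/(9043/10000) − 1)/(5) = 957/45215 ≈ 2.1166%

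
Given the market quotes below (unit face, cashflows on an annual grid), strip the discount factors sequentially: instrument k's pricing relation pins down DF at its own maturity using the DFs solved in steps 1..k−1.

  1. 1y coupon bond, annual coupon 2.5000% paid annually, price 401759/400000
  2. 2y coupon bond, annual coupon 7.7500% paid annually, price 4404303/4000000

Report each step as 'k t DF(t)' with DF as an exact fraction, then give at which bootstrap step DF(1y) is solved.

1 1 9799/10000
2 2 4757/5000
DF(1y) is solved at step 1

step 1 [1y] bond c/1=1/40: DF=(401759/400000 − 1/40·(0))/(1+1/40) = 9799/10000 ≈ 0.979900
step 2 [2y] bond c/1=31/400: DF=(4404303/4000000 − 31/400·(0.979900))/(1+31/400) = 4757/5000 ≈ 0.951400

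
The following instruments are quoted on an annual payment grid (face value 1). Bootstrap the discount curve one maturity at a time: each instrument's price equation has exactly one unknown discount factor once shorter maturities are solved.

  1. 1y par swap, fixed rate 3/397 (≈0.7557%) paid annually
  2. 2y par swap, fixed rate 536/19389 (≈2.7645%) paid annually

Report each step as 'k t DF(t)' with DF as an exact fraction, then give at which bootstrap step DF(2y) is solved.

step 1 [1y] swap r/1=3/397: DF=(1 − 3/397·(0))/(1+3/397) = 397/400 ≈ 0.992500
step 2 [2y] swap r/1=536/19389: DF=(1 − 536/19389·(0.992500))/(1+536/19389) = 1183/1250 ≈ 0.946400

1 1 397/400
2 2 1183/1250
DF(2y) is solved at step 2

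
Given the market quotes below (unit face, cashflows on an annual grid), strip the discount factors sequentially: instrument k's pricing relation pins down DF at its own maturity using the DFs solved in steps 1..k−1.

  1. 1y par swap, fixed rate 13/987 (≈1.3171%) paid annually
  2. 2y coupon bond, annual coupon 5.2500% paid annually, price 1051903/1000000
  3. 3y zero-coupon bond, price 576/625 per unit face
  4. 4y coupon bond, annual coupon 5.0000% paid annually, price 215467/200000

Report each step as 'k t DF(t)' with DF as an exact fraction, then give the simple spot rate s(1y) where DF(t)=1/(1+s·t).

step 1 [1y] swap r/1=13/987: DF=(1 − 13/987·(0))/(1+13/987) = 987/1000 ≈ 0.987000
step 2 [2y] bond c/1=21/400: DF=(1051903/1000000 − 21/400·(0.987000))/(1+21/400) = 4751/5000 ≈ 0.950200
step 3 [3y] zero: DF = P = 576/625 ≈ 0.921600
step 4 [4y] bond c/1=1/20: DF=(215467/200000 − 1/20·(0.987000+0.950200+0.921600))/(1+1/20) = 8899/10000 ≈ 0.889900

1 1 987/1000
2 2 4751/5000
3 3 576/625
4 4 8899/10000
s(1y) = (1/(987/1000) − 1)/(1) = 13/987 ≈ 1.3171%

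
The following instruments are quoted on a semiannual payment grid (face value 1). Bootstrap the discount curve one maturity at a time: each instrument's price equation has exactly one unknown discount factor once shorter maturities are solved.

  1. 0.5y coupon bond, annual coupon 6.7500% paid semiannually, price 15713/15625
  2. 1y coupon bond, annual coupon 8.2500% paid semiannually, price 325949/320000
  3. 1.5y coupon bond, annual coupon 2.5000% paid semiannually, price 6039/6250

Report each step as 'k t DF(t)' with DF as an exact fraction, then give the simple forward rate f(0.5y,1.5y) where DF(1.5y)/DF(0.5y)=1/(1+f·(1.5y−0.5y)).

1 1/2 608/625
2 1 9397/10000
3 3/2 9307/10000
f(0.5y,1.5y) = ((608/625)/(9307/10000) − 1)/(1) = 421/9307 ≈ 4.5235%

step 1 [0.5y] bond c/2=27/800: DF=(15713/15625 − 27/800·(0))/(1+27/800) = 608/625 ≈ 0.972800
step 2 [1y] bond c/2=33/800: DF=(325949/320000 − 33/800·(0.972800))/(1+33/800) = 9397/10000 ≈ 0.939700
step 3 [1.5y] bond c/2=1/80: DF=(6039/6250 − 1/80·(0.972800+0.939700))/(1+1/80) = 9307/10000 ≈ 0.930700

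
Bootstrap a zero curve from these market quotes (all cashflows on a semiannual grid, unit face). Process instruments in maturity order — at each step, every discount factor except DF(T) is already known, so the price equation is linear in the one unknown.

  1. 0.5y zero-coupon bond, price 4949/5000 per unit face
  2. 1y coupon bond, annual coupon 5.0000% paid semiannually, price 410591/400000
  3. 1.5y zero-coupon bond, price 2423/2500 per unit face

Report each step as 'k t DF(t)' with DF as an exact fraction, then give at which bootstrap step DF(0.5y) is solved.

1 1/2 4949/5000
2 1 9773/10000
3 3/2 2423/2500
DF(0.5y) is solved at step 1

step 1 [0.5y] zero: DF = P = 4949/5000 ≈ 0.989800
step 2 [1y] bond c/2=1/40: DF=(410591/400000 − 1/40·(0.989800))/(1+1/40) = 9773/10000 ≈ 0.977300
step 3 [1.5y] zero: DF = P = 2423/2500 ≈ 0.969200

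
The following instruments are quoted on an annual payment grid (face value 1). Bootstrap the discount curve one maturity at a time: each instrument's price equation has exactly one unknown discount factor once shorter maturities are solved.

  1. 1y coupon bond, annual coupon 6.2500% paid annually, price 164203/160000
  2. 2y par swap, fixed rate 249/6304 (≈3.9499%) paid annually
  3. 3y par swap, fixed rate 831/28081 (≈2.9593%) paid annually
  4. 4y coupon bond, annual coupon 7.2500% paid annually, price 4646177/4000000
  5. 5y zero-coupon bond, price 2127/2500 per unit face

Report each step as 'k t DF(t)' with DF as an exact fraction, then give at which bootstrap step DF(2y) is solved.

1 1 9659/10000
2 2 9253/10000
3 3 9169/10000
4 4 2233/2500
5 5 2127/2500
DF(2y) is solved at step 2

step 1 [1y] bond c/1=1/16: DF=(164203/160000 − 1/16·(0))/(1+1/16) = 9659/10000 ≈ 0.965900
step 2 [2y] swap r/1=249/6304: DF=(1 − 249/6304·(0.965900))/(1+249/6304) = 9253/10000 ≈ 0.925300
step 3 [3y] swap r/1=831/28081: DF=(1 − 831/28081·(0.965900+0.925300))/(1+831/28081) = 9169/10000 ≈ 0.916900
step 4 [4y] bond c/1=29/400: DF=(4646177/4000000 − 29/400·(0.965900+0.925300+0.916900))/(1+29/400) = 2233/2500 ≈ 0.893200
step 5 [5y] zero: DF = P = 2127/2500 ≈ 0.850800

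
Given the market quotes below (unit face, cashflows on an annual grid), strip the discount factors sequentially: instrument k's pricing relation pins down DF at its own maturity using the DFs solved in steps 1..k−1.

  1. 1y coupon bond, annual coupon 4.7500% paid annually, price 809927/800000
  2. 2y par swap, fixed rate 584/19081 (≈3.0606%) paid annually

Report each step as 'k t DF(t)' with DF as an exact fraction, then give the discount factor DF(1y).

step 1 [1y] bond c/1=19/400: DF=(809927/800000 − 19/400·(0))/(1+19/400) = 1933/2000 ≈ 0.966500
step 2 [2y] swap r/1=584/19081: DF=(1 − 584/19081·(0.966500))/(1+584/19081) = 1177/1250 ≈ 0.941600

1 1 1933/2000
2 2 1177/1250
DF(1y) = 1933/2000 ≈ 0.966500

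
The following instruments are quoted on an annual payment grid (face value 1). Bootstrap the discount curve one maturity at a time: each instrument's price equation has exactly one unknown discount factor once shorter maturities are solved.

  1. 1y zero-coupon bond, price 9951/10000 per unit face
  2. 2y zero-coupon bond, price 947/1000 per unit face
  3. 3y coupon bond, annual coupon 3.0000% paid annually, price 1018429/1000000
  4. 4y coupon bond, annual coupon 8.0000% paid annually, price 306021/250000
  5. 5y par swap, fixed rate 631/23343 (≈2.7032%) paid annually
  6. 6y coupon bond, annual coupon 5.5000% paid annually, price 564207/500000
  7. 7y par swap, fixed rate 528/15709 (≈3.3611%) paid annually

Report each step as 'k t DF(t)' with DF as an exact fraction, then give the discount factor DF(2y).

step 1 [1y] zero: DF = P = 9951/10000 ≈ 0.995100
step 2 [2y] zero: DF = P = 947/1000 ≈ 0.947000
step 3 [3y] bond c/1=3/100: DF=(1018429/1000000 − 3/100·(0.995100+0.947000))/(1+3/100) = 4661/5000 ≈ 0.932200
step 4 [4y] bond c/1=2/25: DF=(306021/250000 − 2/25·(0.995100+0.947000+0.932200))/(1+2/25) = 1841/2000 ≈ 0.920500
step 5 [5y] swap r/1=631/23343: DF=(1 − 631/23343·(0.995100+0.947000+0.932200+0.920500))/(1+631/23343) = 4369/5000 ≈ 0.873800
step 6 [6y] bond c/1=11/200: DF=(564207/500000 − 11/200·(0.995100+0.947000+0.932200+0.920500+0.873800))/(1+11/200) = 4131/5000 ≈ 0.826200
step 7 [7y] swap r/1=528/15709: DF=(1 − 528/15709·(0.995100+0.947000+0.932200+0.920500+0.873800+0.826200))/(1+528/15709) = 493/625 ≈ 0.788800

1 1 9951/10000
2 2 947/1000
3 3 4661/5000
4 4 1841/2000
5 5 4369/5000
6 6 4131/5000
7 7 493/625
DF(2y) = 947/1000 ≈ 0.947000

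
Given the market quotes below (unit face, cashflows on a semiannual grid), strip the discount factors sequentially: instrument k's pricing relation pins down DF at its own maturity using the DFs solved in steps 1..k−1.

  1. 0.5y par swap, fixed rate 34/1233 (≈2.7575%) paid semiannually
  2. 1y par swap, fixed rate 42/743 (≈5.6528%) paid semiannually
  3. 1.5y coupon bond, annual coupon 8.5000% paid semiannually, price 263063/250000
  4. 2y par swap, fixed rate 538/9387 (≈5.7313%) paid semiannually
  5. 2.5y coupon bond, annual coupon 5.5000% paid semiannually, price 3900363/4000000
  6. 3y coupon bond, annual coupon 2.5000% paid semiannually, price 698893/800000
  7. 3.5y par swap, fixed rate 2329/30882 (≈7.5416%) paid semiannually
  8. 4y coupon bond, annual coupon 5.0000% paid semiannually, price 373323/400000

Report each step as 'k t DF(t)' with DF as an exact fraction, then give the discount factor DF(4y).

1 1/2 1233/1250
2 1 4727/5000
3 3/2 4653/5000
4 2 2231/2500
5 5/2 1697/2000
6 3 403/500
7 7/2 7671/10000
8 4 7599/10000
DF(4y) = 7599/10000 ≈ 0.759900

step 1 [0.5y] swap r/2=17/1233: DF=(1 − 17/1233·(0))/(1+17/1233) = 1233/1250 ≈ 0.986400
step 2 [1y] swap r/2=21/743: DF=(1 − 21/743·(0.986400))/(1+21/743) = 4727/5000 ≈ 0.945400
step 3 [1.5y] bond c/2=17/400: DF=(263063/250000 − 17/400·(0.986400+0.945400))/(1+17/400) = 4653/5000 ≈ 0.930600
step 4 [2y] swap r/2=269/9387: DF=(1 − 269/9387·(0.986400+0.945400+0.930600))/(1+269/9387) = 2231/2500 ≈ 0.892400
step 5 [2.5y] bond c/2=11/400: DF=(3900363/4000000 − 11/400·(0.986400+0.945400+0.930600+0.892400))/(1+11/400) = 1697/2000 ≈ 0.848500
step 6 [3y] bond c/2=1/80: DF=(698893/800000 − 1/80·(0.986400+0.945400+0.930600+0.892400+0.848500))/(1+1/80) = 403/500 ≈ 0.806000
step 7 [3.5y] swap r/2=2329/61764: DF=(1 − 2329/61764·(0.986400+0.945400+0.930600+0.892400+0.848500+0.806000))/(1+2329/61764) = 7671/10000 ≈ 0.767100
step 8 [4y] bond c/2=1/40: DF=(373323/400000 − 1/40·(0.986400+0.945400+0.930600+0.892400+0.848500+0.806000+0.767100))/(1+1/40) = 7599/10000 ≈ 0.759900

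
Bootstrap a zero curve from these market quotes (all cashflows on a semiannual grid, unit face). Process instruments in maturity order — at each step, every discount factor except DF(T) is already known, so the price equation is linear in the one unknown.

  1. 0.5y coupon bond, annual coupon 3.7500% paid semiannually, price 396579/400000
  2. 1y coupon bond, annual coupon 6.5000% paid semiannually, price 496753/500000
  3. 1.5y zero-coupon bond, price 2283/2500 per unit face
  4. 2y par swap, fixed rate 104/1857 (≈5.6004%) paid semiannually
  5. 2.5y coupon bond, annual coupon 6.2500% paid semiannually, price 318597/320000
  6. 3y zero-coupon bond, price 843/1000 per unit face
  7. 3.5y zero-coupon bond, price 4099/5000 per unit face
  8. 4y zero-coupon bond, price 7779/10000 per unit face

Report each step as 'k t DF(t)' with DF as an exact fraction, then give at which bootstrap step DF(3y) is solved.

step 1 [0.5y] bond c/2=3/160: DF=(396579/400000 − 3/160·(0))/(1+3/160) = 2433/2500 ≈ 0.973200
step 2 [1y] bond c/2=13/400: DF=(496753/500000 − 13/400·(0.973200))/(1+13/400) = 2329/2500 ≈ 0.931600
step 3 [1.5y] zero: DF = P = 2283/2500 ≈ 0.913200
step 4 [2y] swap r/2=52/1857: DF=(1 − 52/1857·(0.973200+0.931600+0.913200))/(1+52/1857) = 112/125 ≈ 0.896000
step 5 [2.5y] bond c/2=1/32: DF=(318597/320000 − 1/32·(0.973200+0.931600+0.913200+0.896000))/(1+1/32) = 8529/10000 ≈ 0.852900
step 6 [3y] zero: DF = P = 843/1000 ≈ 0.843000
step 7 [3.5y] zero: DF = P = 4099/5000 ≈ 0.819800
step 8 [4y] zero: DF = P = 7779/10000 ≈ 0.777900

1 1/2 2433/2500
2 1 2329/2500
3 3/2 2283/2500
4 2 112/125
5 5/2 8529/10000
6 3 843/1000
7 7/2 4099/5000
8 4 7779/10000
DF(3y) is solved at step 6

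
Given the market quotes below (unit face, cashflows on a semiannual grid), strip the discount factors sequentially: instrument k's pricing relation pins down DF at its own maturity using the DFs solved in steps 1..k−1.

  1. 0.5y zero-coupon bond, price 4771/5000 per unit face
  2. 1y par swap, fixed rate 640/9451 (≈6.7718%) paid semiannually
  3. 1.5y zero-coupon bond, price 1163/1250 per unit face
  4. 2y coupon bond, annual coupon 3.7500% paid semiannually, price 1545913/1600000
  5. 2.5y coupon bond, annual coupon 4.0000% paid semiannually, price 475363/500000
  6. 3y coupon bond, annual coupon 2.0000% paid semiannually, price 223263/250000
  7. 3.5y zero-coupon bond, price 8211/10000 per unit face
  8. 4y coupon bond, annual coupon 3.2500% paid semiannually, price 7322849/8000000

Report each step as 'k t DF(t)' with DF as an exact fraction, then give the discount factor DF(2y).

1 1/2 4771/5000
2 1 117/125
3 3/2 1163/1250
4 2 1793/2000
5 5/2 537/625
6 3 8389/10000
7 7/2 8211/10000
8 4 801/1000
DF(2y) = 1793/2000 ≈ 0.896500

step 1 [0.5y] zero: DF = P = 4771/5000 ≈ 0.954200
step 2 [1y] swap r/2=320/9451: DF=(1 − 320/9451·(0.954200))/(1+320/9451) = 117/125 ≈ 0.936000
step 3 [1.5y] zero: DF = P = 1163/1250 ≈ 0.930400
step 4 [2y] bond c/2=3/160: DF=(1545913/1600000 − 3/160·(0.954200+0.936000+0.930400))/(1+3/160) = 1793/2000 ≈ 0.896500
step 5 [2.5y] bond c/2=1/50: DF=(475363/500000 − 1/50·(0.954200+0.936000+0.930400+0.896500))/(1+1/50) = 537/625 ≈ 0.859200
step 6 [3y] bond c/2=1/100: DF=(223263/250000 − 1/100·(0.954200+0.936000+0.930400+0.896500+0.859200))/(1+1/100) = 8389/10000 ≈ 0.838900
step 7 [3.5y] zero: DF = P = 8211/10000 ≈ 0.821100
step 8 [4y] bond c/2=13/800: DF=(7322849/8000000 − 13/800·(0.954200+0.936000+0.930400+0.896500+0.859200+0.838900+0.821100))/(1+13/800) = 801/1000 ≈ 0.801000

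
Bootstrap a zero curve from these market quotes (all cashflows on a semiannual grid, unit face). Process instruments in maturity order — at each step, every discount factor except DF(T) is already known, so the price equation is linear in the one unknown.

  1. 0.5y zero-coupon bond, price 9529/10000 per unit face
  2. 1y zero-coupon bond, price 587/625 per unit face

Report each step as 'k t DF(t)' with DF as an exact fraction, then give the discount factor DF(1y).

step 1 [0.5y] zero: DF = P = 9529/10000 ≈ 0.952900
step 2 [1y] zero: DF = P = 587/625 ≈ 0.939200

1 1/2 9529/10000
2 1 587/625
DF(1y) = 587/625 ≈ 0.939200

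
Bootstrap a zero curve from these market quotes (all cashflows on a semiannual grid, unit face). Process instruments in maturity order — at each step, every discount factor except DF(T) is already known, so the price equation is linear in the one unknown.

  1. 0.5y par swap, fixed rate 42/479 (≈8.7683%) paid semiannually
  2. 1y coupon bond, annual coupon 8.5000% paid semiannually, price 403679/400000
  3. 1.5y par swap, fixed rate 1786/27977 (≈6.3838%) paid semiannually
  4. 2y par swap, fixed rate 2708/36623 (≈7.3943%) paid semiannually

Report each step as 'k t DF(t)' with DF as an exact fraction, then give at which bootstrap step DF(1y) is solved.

1 1/2 479/500
2 1 929/1000
3 3/2 9107/10000
4 2 4323/5000
DF(1y) is solved at step 2

step 1 [0.5y] swap r/2=21/479: DF=(1 − 21/479·(0))/(1+21/479) = 479/500 ≈ 0.958000
step 2 [1y] bond c/2=17/400: DF=(403679/400000 − 17/400·(0.958000))/(1+17/400) = 929/1000 ≈ 0.929000
step 3 [1.5y] swap r/2=893/27977: DF=(1 − 893/27977·(0.958000+0.929000))/(1+893/27977) = 9107/10000 ≈ 0.910700
step 4 [2y] swap r/2=1354/36623: DF=(1 − 1354/36623·(0.958000+0.929000+0.910700))/(1+1354/36623) = 4323/5000 ≈ 0.864600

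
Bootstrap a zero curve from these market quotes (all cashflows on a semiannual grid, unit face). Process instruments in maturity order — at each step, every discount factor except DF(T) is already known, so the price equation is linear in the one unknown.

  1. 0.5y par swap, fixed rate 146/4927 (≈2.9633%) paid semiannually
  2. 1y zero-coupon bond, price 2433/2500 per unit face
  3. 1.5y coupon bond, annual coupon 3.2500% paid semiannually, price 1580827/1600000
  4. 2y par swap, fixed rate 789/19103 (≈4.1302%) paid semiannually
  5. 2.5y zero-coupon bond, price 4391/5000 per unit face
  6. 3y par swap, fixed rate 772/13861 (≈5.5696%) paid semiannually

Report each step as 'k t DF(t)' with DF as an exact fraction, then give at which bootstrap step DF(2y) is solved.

step 1 [0.5y] swap r/2=73/4927: DF=(1 − 73/4927·(0))/(1+73/4927) = 4927/5000 ≈ 0.985400
step 2 [1y] zero: DF = P = 2433/2500 ≈ 0.973200
step 3 [1.5y] bond c/2=13/800: DF=(1580827/1600000 − 13/800·(0.985400+0.973200))/(1+13/800) = 9409/10000 ≈ 0.940900
step 4 [2y] swap r/2=789/38206: DF=(1 − 789/38206·(0.985400+0.973200+0.940900))/(1+789/38206) = 9211/10000 ≈ 0.921100
step 5 [2.5y] zero: DF = P = 4391/5000 ≈ 0.878200
step 6 [3y] swap r/2=386/13861: DF=(1 − 386/13861·(0.985400+0.973200+0.940900+0.921100+0.878200))/(1+386/13861) = 1057/1250 ≈ 0.845600

1 1/2 4927/5000
2 1 2433/2500
3 3/2 9409/10000
4 2 9211/10000
5 5/2 4391/5000
6 3 1057/1250
DF(2y) is solved at step 4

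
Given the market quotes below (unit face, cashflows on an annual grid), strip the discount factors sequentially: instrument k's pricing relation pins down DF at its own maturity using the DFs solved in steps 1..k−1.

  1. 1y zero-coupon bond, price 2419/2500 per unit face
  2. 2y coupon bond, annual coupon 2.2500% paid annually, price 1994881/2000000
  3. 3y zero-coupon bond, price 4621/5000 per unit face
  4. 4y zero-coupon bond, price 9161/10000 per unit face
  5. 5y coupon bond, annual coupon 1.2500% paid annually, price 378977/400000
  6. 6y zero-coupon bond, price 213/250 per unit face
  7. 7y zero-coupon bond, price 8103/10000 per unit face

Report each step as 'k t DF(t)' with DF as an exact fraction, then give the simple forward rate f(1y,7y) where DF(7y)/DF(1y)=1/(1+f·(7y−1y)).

1 1 2419/2500
2 2 4771/5000
3 3 4621/5000
4 4 9161/10000
5 5 8893/10000
6 6 213/250
7 7 8103/10000
f(1y,7y) = ((2419/2500)/(8103/10000) − 1)/(6) = 1573/48618 ≈ 3.2354%

step 1 [1y] zero: DF = P = 2419/2500 ≈ 0.967600
step 2 [2y] bond c/1=9/400: DF=(1994881/2000000 − 9/400·(0.967600))/(1+9/400) = 4771/5000 ≈ 0.954200
step 3 [3y] zero: DF = P = 4621/5000 ≈ 0.924200
step 4 [4y] zero: DF = P = 9161/10000 ≈ 0.916100
step 5 [5y] bond c/1=1/80: DF=(378977/400000 − 1/80·(0.967600+0.954200+0.924200+0.916100))/(1+1/80) = 8893/10000 ≈ 0.889300
step 6 [6y] zero: DF = P = 213/250 ≈ 0.852000
step 7 [7y] zero: DF = P = 8103/10000 ≈ 0.810300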